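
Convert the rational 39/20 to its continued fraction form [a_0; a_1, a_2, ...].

Run the Euclidean algorithm on 39 and 20; the successive quotients are the partial quotients a_0, a_1, ... (each step inverts the fractional part left over by the previous one):
  39 = 1*20 + 19, so a_0 = 1.
  20 = 1*19 + 1, so a_1 = 1.
  19 = 19*1 + 0, so a_2 = 19.
The remainder reaches 0 after 3 divisions, so the expansion has 3 partial quotients, read off in order.

[1; 1, 19]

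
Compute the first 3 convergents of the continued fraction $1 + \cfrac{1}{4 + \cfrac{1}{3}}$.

1/1, 5/4, 16/13

Using the convergent recurrence p_i = a_i*p_{i-1} + p_{i-2}, q_i = a_i*q_{i-1} + q_{i-2} with p_{-2}=0, p_{-1}=1, q_{-2}=1, q_{-1}=0:
  i=0: a_0=1, p_0 = 1*1 + 0 = 1, q_0 = 1*0 + 1 = 1.
  i=1: a_1=4, p_1 = 4*1 + 1 = 5, q_1 = 4*1 + 0 = 4.
  i=2: a_2=3, p_2 = 3*5 + 1 = 16, q_2 = 3*4 + 1 = 13.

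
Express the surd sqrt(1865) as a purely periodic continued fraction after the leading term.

Write x_i = (sqrt(1865) + m_i)/d_i with (m_0, d_0) = (0, 1). a_0 = floor(sqrt(1865)) = 43, since 43^2 = 1849 <= 1865 < 1936 = 44^2.
Iterate m_{i+1} = d_i*a_i - m_i, d_{i+1} = (1865 - m_{i+1}^2)/d_i, a_{i+1} = floor((a_0 + m_{i+1})/d_{i+1}):
  m_1 = 1*43 - 0 = 43, d_1 = (1865 - 43^2)/1 = 16/1 = 16, a_1 = floor((43 + 43)/16) = 5.
  m_2 = 16*5 - 43 = 37, d_2 = (1865 - 37^2)/16 = 496/16 = 31, a_2 = floor((43 + 37)/31) = 2.
  m_3 = 31*2 - 37 = 25, d_3 = (1865 - 25^2)/31 = 1240/31 = 40, a_3 = floor((43 + 25)/40) = 1.
  m_4 = 40*1 - 25 = 15, d_4 = (1865 - 15^2)/40 = 1640/40 = 41, a_4 = floor((43 + 15)/41) = 1.
  m_5 = 41*1 - 15 = 26, d_5 = (1865 - 26^2)/41 = 1189/41 = 29, a_5 = floor((43 + 26)/29) = 2.
  m_6 = 29*2 - 26 = 32, d_6 = (1865 - 32^2)/29 = 841/29 = 29, a_6 = floor((43 + 32)/29) = 2.
  m_7 = 29*2 - 32 = 26, d_7 = (1865 - 26^2)/29 = 1189/29 = 41, a_7 = floor((43 + 26)/41) = 1.
  m_8 = 41*1 - 26 = 15, d_8 = (1865 - 15^2)/41 = 1640/41 = 40, a_8 = floor((43 + 15)/40) = 1.
  m_9 = 40*1 - 15 = 25, d_9 = (1865 - 25^2)/40 = 1240/40 = 31, a_9 = floor((43 + 25)/31) = 2.
  m_10 = 31*2 - 25 = 37, d_10 = (1865 - 37^2)/31 = 496/31 = 16, a_10 = floor((43 + 37)/16) = 5.
  m_11 = 16*5 - 37 = 43, d_11 = (1865 - 43^2)/16 = 16/16 = 1, a_11 = floor((43 + 43)/1) = 86.
  m_12 = 1*86 - 43 = 43, d_12 = (1865 - 43^2)/1 = 16/1 = 16: (m_12, d_12) = (m_1, d_1) = (43, 16), so from here the quotients repeat a_1, ..., a_11; the period length is 11.
Hence the expansion of sqrt(1865) is a_0 = 43 followed by the repeating block 5, 2, 1, 1, 2, 2, 1, 1, 2, 5, 86 (period 11).

[43; (5, 2, 1, 1, 2, 2, 1, 1, 2, 5, 86)]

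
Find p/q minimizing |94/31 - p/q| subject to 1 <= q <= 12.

Expand x = 94/31 as a continued fraction with the Euclidean algorithm:
  94 = 3*31 + 1, so a_0 = 3.
  31 = 31*1 + 0, so a_1 = 31.
so x = [3; 31].
Convergents (p_i = a_i*p_{i-1} + p_{i-2}, q_i = a_i*q_{i-1} + q_{i-2} with p_{-2}=0, p_{-1}=1, q_{-2}=1, q_{-1}=0), until the denominator exceeds 12:
  i=0: a_0=3, p_0 = 3*1 + 0 = 3, q_0 = 3*0 + 1 = 1.
  i=1: a_1=31, p_1 = 31*3 + 1 = 94, q_1 = 31*1 + 0 = 31.
q_1 = 31 > 12, so the last convergent with denominator <= 12 is p_0/q_0 = 3/1.
The closest fraction with denominator <= 12 is either p_0/q_0 or the intermediate fraction (k*p_0 + p_{-1})/(k*q_0 + q_{-1}) with the largest k >= 1 whose denominator stays <= 12; these approach x as k grows, and every other convergent or intermediate fraction in range is farther away.
Largest k: floor((12 - q_{-1})/q_0) = floor((12 - 0)/1) = 12 (using the seeds p_{-1} = 1, q_{-1} = 0).
That gives (12*3 + 1)/(12*1 + 0) = 37/12.
Compare the errors: |x - 3/1| = |94*1 - 3*31|/(31*1) = 1/31, and |x - 37/12| = |94*12 - 37*31|/(31*12) = 19/372.
Cross-multiplying, 1*372 = 372 < 589 = 19*31, so 1/31 is smaller: the convergent 3/1 is closer to x than 37/12.

3/1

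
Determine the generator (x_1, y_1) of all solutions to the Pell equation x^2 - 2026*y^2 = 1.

First expand sqrt(2026) as a continued fraction. With x_i = (sqrt(2026) + m_i)/d_i and (m_0, d_0) = (0, 1): a_0 = floor(sqrt(2026)) = 45, since 45^2 = 2025 <= 2026 < 2116 = 46^2.
Iterate m_{i+1} = d_i*a_i - m_i, d_{i+1} = (2026 - m_{i+1}^2)/d_i, a_{i+1} = floor((a_0 + m_{i+1})/d_{i+1}):
  m_1 = 1*45 - 0 = 45, d_1 = (2026 - 45^2)/1 = 1/1 = 1, a_1 = floor((45 + 45)/1) = 90.
  m_2 = 1*90 - 45 = 45, d_2 = (2026 - 45^2)/1 = 1/1 = 1: (m_2, d_2) = (m_1, d_1) = (45, 1), so from here the quotient a_1 repeats; the period length is 1.
So sqrt(2026) = [45; (90)] with period length k = 1.
k is odd, so (p_{k-1}, q_{k-1}) only solves x^2 - 2026y^2 = -1 and the fundamental solution of x^2 - 2026y^2 = 1 is (p_{2k-1}, q_{2k-1}) = (p_1, q_1); compute convergents through index 1, running through the period twice.
Convergents (p_i = a_i*p_{i-1} + p_{i-2}, q_i = a_i*q_{i-1} + q_{i-2} with p_{-2}=0, p_{-1}=1, q_{-2}=1, q_{-1}=0):
  i=0: a_0=45, p_0 = 45*1 + 0 = 45, q_0 = 45*0 + 1 = 1.
  i=1: a_1=90, p_1 = 90*45 + 1 = 4051, q_1 = 90*1 + 0 = 90.
Indeed p_0^2 - 2026*q_0^2 = 2025 - 2026 = -1, not +1.
Check: 4051^2 - 2026*90^2 = 16410601 - 16410600 = 1, so (x, y) = (4051, 90) solves the equation, and by the theorem it is the least positive solution.

(x, y) = (4051, 90)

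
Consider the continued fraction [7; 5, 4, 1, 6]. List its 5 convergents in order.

7/1, 36/5, 151/21, 187/26, 1273/177

Using the convergent recurrence p_i = a_i*p_{i-1} + p_{i-2}, q_i = a_i*q_{i-1} + q_{i-2} with p_{-2}=0, p_{-1}=1, q_{-2}=1, q_{-1}=0:
  i=0: a_0=7, p_0 = 7*1 + 0 = 7, q_0 = 7*0 + 1 = 1.
  i=1: a_1=5, p_1 = 5*7 + 1 = 36, q_1 = 5*1 + 0 = 5.
  i=2: a_2=4, p_2 = 4*36 + 7 = 151, q_2 = 4*5 + 1 = 21.
  i=3: a_3=1, p_3 = 1*151 + 36 = 187, q_3 = 1*21 + 5 = 26.
  i=4: a_4=6, p_4 = 6*187 + 151 = 1273, q_4 = 6*26 + 21 = 177.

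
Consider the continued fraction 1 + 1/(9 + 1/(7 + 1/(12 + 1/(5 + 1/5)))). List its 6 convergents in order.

1/1, 10/9, 71/64, 862/777, 4381/3949, 22767/20522

Using the convergent recurrence p_i = a_i*p_{i-1} + p_{i-2}, q_i = a_i*q_{i-1} + q_{i-2} with p_{-2}=0, p_{-1}=1, q_{-2}=1, q_{-1}=0:
  i=0: a_0=1, p_0 = 1*1 + 0 = 1, q_0 = 1*0 + 1 = 1.
  i=1: a_1=9, p_1 = 9*1 + 1 = 10, q_1 = 9*1 + 0 = 9.
  i=2: a_2=7, p_2 = 7*10 + 1 = 71, q_2 = 7*9 + 1 = 64.
  i=3: a_3=12, p_3 = 12*71 + 10 = 862, q_3 = 12*64 + 9 = 777.
  i=4: a_4=5, p_4 = 5*862 + 71 = 4381, q_4 = 5*777 + 64 = 3949.
  i=5: a_5=5, p_5 = 5*4381 + 862 = 22767, q_5 = 5*3949 + 777 = 20522.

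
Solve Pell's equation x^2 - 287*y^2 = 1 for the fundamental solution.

First expand sqrt(287) as a continued fraction. With x_i = (sqrt(287) + m_i)/d_i and (m_0, d_0) = (0, 1): a_0 = floor(sqrt(287)) = 16, since 16^2 = 256 <= 287 < 289 = 17^2.
Iterate m_{i+1} = d_i*a_i - m_i, d_{i+1} = (287 - m_{i+1}^2)/d_i, a_{i+1} = floor((a_0 + m_{i+1})/d_{i+1}):
  m_1 = 1*16 - 0 = 16, d_1 = (287 - 16^2)/1 = 31/1 = 31, a_1 = floor((16 + 16)/31) = 1.
  m_2 = 31*1 - 16 = 15, d_2 = (287 - 15^2)/31 = 62/31 = 2, a_2 = floor((16 + 15)/2) = 15.
  m_3 = 2*15 - 15 = 15, d_3 = (287 - 15^2)/2 = 62/2 = 31, a_3 = floor((16 + 15)/31) = 1.
  m_4 = 31*1 - 15 = 16, d_4 = (287 - 16^2)/31 = 31/31 = 1, a_4 = floor((16 + 16)/1) = 32.
  m_5 = 1*32 - 16 = 16, d_5 = (287 - 16^2)/1 = 31/1 = 31: (m_5, d_5) = (m_1, d_1) = (16, 31), so from here the quotients repeat a_1, ..., a_4; the period length is 4.
So sqrt(287) = [16; (1, 15, 1, 32)] with period length k = 4.
k is even, so the fundamental solution of x^2 - 287y^2 = 1 is (p_{k-1}, q_{k-1}) = (p_3, q_3); compute convergents through index 3.
Convergents (p_i = a_i*p_{i-1} + p_{i-2}, q_i = a_i*q_{i-1} + q_{i-2} with p_{-2}=0, p_{-1}=1, q_{-2}=1, q_{-1}=0):
  i=0: a_0=16, p_0 = 16*1 + 0 = 16, q_0 = 16*0 + 1 = 1.
  i=1: a_1=1, p_1 = 1*16 + 1 = 17, q_1 = 1*1 + 0 = 1.
  i=2: a_2=15, p_2 = 15*17 + 16 = 271, q_2 = 15*1 + 1 = 16.
  i=3: a_3=1, p_3 = 1*271 + 17 = 288, q_3 = 1*16 + 1 = 17.
Check: 288^2 - 287*17^2 = 82944 - 82943 = 1, so (x, y) = (288, 17) solves the equation, and by the theorem it is the least positive solution.

(x, y) = (288, 17)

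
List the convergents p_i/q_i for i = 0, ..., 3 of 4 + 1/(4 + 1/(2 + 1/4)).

4/1, 17/4, 38/9, 169/40

Using the convergent recurrence p_i = a_i*p_{i-1} + p_{i-2}, q_i = a_i*q_{i-1} + q_{i-2} with p_{-2}=0, p_{-1}=1, q_{-2}=1, q_{-1}=0:
  i=0: a_0=4, p_0 = 4*1 + 0 = 4, q_0 = 4*0 + 1 = 1.
  i=1: a_1=4, p_1 = 4*4 + 1 = 17, q_1 = 4*1 + 0 = 4.
  i=2: a_2=2, p_2 = 2*17 + 4 = 38, q_2 = 2*4 + 1 = 9.
  i=3: a_3=4, p_3 = 4*38 + 17 = 169, q_3 = 4*9 + 4 = 40.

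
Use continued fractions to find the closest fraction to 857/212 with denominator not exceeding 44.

97/24

Expand x = 857/212 as a continued fraction with the Euclidean algorithm:
  857 = 4*212 + 9, so a_0 = 4.
  212 = 23*9 + 5, so a_1 = 23.
  9 = 1*5 + 4, so a_2 = 1.
  5 = 1*4 + 1, so a_3 = 1.
  4 = 4*1 + 0, so a_4 = 4.
so x = [4; 23, 1, 1, 4].
Convergents (p_i = a_i*p_{i-1} + p_{i-2}, q_i = a_i*q_{i-1} + q_{i-2} with p_{-2}=0, p_{-1}=1, q_{-2}=1, q_{-1}=0), until the denominator exceeds 44:
  i=0: a_0=4, p_0 = 4*1 + 0 = 4, q_0 = 4*0 + 1 = 1.
  i=1: a_1=23, p_1 = 23*4 + 1 = 93, q_1 = 23*1 + 0 = 23.
  i=2: a_2=1, p_2 = 1*93 + 4 = 97, q_2 = 1*23 + 1 = 24.
  i=3: a_3=1, p_3 = 1*97 + 93 = 190, q_3 = 1*24 + 23 = 47.
q_3 = 47 > 44, so the last convergent with denominator <= 44 is p_2/q_2 = 97/24.
The closest fraction with denominator <= 44 is either p_2/q_2 or the intermediate fraction (k*p_2 + p_1)/(k*q_2 + q_1) with the largest k >= 1 whose denominator stays <= 44; these approach x as k grows, and every other convergent or intermediate fraction in range is farther away.
Largest k: floor((44 - q_1)/q_2) = floor((44 - 23)/24) = 0.
Since k = 0, no intermediate fraction beyond p_2/q_2 has denominator <= 44, so the convergent 97/24 is the closest (its error is |857*24 - 97*212|/(212*24) = 4/5088).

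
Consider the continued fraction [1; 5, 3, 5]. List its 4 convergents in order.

1/1, 6/5, 19/16, 101/85

Using the convergent recurrence p_i = a_i*p_{i-1} + p_{i-2}, q_i = a_i*q_{i-1} + q_{i-2} with p_{-2}=0, p_{-1}=1, q_{-2}=1, q_{-1}=0:
  i=0: a_0=1, p_0 = 1*1 + 0 = 1, q_0 = 1*0 + 1 = 1.
  i=1: a_1=5, p_1 = 5*1 + 1 = 6, q_1 = 5*1 + 0 = 5.
  i=2: a_2=3, p_2 = 3*6 + 1 = 19, q_2 = 3*5 + 1 = 16.
  i=3: a_3=5, p_3 = 5*19 + 6 = 101, q_3 = 5*16 + 5 = 85.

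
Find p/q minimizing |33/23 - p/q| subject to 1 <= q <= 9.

10/7

Expand x = 33/23 as a continued fraction with the Euclidean algorithm:
  33 = 1*23 + 10, so a_0 = 1.
  23 = 2*10 + 3, so a_1 = 2.
  10 = 3*3 + 1, so a_2 = 3.
  3 = 3*1 + 0, so a_3 = 3.
so x = [1; 2, 3, 3].
Convergents (p_i = a_i*p_{i-1} + p_{i-2}, q_i = a_i*q_{i-1} + q_{i-2} with p_{-2}=0, p_{-1}=1, q_{-2}=1, q_{-1}=0), until the denominator exceeds 9:
  i=0: a_0=1, p_0 = 1*1 + 0 = 1, q_0 = 1*0 + 1 = 1.
  i=1: a_1=2, p_1 = 2*1 + 1 = 3, q_1 = 2*1 + 0 = 2.
  i=2: a_2=3, p_2 = 3*3 + 1 = 10, q_2 = 3*2 + 1 = 7.
  i=3: a_3=3, p_3 = 3*10 + 3 = 33, q_3 = 3*7 + 2 = 23.
q_3 = 23 > 9, so the last convergent with denominator <= 9 is p_2/q_2 = 10/7.
The closest fraction with denominator <= 9 is either p_2/q_2 or the intermediate fraction (k*p_2 + p_1)/(k*q_2 + q_1) with the largest k >= 1 whose denominator stays <= 9; these approach x as k grows, and every other convergent or intermediate fraction in range is farther away.
Largest k: floor((9 - q_1)/q_2) = floor((9 - 2)/7) = 1.
That gives (1*10 + 3)/(1*7 + 2) = 13/9.
Compare the errors: |x - 10/7| = |33*7 - 10*23|/(23*7) = 1/161, and |x - 13/9| = |33*9 - 13*23|/(23*9) = 2/207.
Cross-multiplying, 1*207 = 207 < 322 = 2*161, so 1/161 is smaller: the convergent 10/7 is closer to x than 13/9.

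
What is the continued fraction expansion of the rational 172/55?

[3; 7, 1, 6]

Run the Euclidean algorithm on 172 and 55; the successive quotients are the partial quotients a_0, a_1, ... (each step inverts the fractional part left over by the previous one):
  172 = 3*55 + 7, so a_0 = 3.
  55 = 7*7 + 6, so a_1 = 7.
  7 = 1*6 + 1, so a_2 = 1.
  6 = 6*1 + 0, so a_3 = 6.
The remainder reaches 0 after 4 divisions, so the expansion has 4 partial quotients, read off in order.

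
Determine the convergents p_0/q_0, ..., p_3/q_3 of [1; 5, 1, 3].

Using the convergent recurrence p_i = a_i*p_{i-1} + p_{i-2}, q_i = a_i*q_{i-1} + q_{i-2} with p_{-2}=0, p_{-1}=1, q_{-2}=1, q_{-1}=0:
  i=0: a_0=1, p_0 = 1*1 + 0 = 1, q_0 = 1*0 + 1 = 1.
  i=1: a_1=5, p_1 = 5*1 + 1 = 6, q_1 = 5*1 + 0 = 5.
  i=2: a_2=1, p_2 = 1*6 + 1 = 7, q_2 = 1*5 + 1 = 6.
  i=3: a_3=3, p_3 = 3*7 + 6 = 27, q_3 = 3*6 + 5 = 23.

1/1, 6/5, 7/6, 27/23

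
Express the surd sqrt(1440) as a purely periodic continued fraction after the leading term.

[37; (1, 17, 1, 74)]

Write x_i = (sqrt(1440) + m_i)/d_i with (m_0, d_0) = (0, 1). a_0 = floor(sqrt(1440)) = 37, since 37^2 = 1369 <= 1440 < 1444 = 38^2.
Iterate m_{i+1} = d_i*a_i - m_i, d_{i+1} = (1440 - m_{i+1}^2)/d_i, a_{i+1} = floor((a_0 + m_{i+1})/d_{i+1}):
  m_1 = 1*37 - 0 = 37, d_1 = (1440 - 37^2)/1 = 71/1 = 71, a_1 = floor((37 + 37)/71) = 1.
  m_2 = 71*1 - 37 = 34, d_2 = (1440 - 34^2)/71 = 284/71 = 4, a_2 = floor((37 + 34)/4) = 17.
  m_3 = 4*17 - 34 = 34, d_3 = (1440 - 34^2)/4 = 284/4 = 71, a_3 = floor((37 + 34)/71) = 1.
  m_4 = 71*1 - 34 = 37, d_4 = (1440 - 37^2)/71 = 71/71 = 1, a_4 = floor((37 + 37)/1) = 74.
  m_5 = 1*74 - 37 = 37, d_5 = (1440 - 37^2)/1 = 71/1 = 71: (m_5, d_5) = (m_1, d_1) = (37, 71), so from here the quotients repeat a_1, ..., a_4; the period length is 4.
Hence the expansion of sqrt(1440) is a_0 = 37 followed by the repeating block 1, 17, 1, 74 (period 4).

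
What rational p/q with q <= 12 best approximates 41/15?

Expand x = 41/15 as a continued fraction with the Euclidean algorithm:
  41 = 2*15 + 11, so a_0 = 2.
  15 = 1*11 + 4, so a_1 = 1.
  11 = 2*4 + 3, so a_2 = 2.
  4 = 1*3 + 1, so a_3 = 1.
  3 = 3*1 + 0, so a_4 = 3.
so x = [2; 1, 2, 1, 3].
Convergents (p_i = a_i*p_{i-1} + p_{i-2}, q_i = a_i*q_{i-1} + q_{i-2} with p_{-2}=0, p_{-1}=1, q_{-2}=1, q_{-1}=0), until the denominator exceeds 12:
  i=0: a_0=2, p_0 = 2*1 + 0 = 2, q_0 = 2*0 + 1 = 1.
  i=1: a_1=1, p_1 = 1*2 + 1 = 3, q_1 = 1*1 + 0 = 1.
  i=2: a_2=2, p_2 = 2*3 + 2 = 8, q_2 = 2*1 + 1 = 3.
  i=3: a_3=1, p_3 = 1*8 + 3 = 11, q_3 = 1*3 + 1 = 4.
  i=4: a_4=3, p_4 = 3*11 + 8 = 41, q_4 = 3*4 + 3 = 15.
q_4 = 15 > 12, so the last convergent with denominator <= 12 is p_3/q_3 = 11/4.
The closest fraction with denominator <= 12 is either p_3/q_3 or the intermediate fraction (k*p_3 + p_2)/(k*q_3 + q_2) with the largest k >= 1 whose denominator stays <= 12; these approach x as k grows, and every other convergent or intermediate fraction in range is farther away.
Largest k: floor((12 - q_2)/q_3) = floor((12 - 3)/4) = 2.
That gives (2*11 + 8)/(2*4 + 3) = 30/11.
Compare the errors: |x - 11/4| = |41*4 - 11*15|/(15*4) = 1/60, and |x - 30/11| = |41*11 - 30*15|/(15*11) = 1/165.
Cross-multiplying, 1*60 = 60 < 165 = 1*165, so 1/165 is smaller: the intermediate fraction 30/11 is closer to x than 11/4.

30/11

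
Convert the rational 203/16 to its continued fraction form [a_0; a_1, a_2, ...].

[12; 1, 2, 5]

Run the Euclidean algorithm on 203 and 16; the successive quotients are the partial quotients a_0, a_1, ... (each step inverts the fractional part left over by the previous one):
  203 = 12*16 + 11, so a_0 = 12.
  16 = 1*11 + 5, so a_1 = 1.
  11 = 2*5 + 1, so a_2 = 2.
  5 = 5*1 + 0, so a_3 = 5.
The remainder reaches 0 after 4 divisions, so the expansion has 4 partial quotients, read off in order.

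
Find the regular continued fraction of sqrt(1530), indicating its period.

Write x_i = (sqrt(1530) + m_i)/d_i with (m_0, d_0) = (0, 1). a_0 = floor(sqrt(1530)) = 39, since 39^2 = 1521 <= 1530 < 1600 = 40^2.
Iterate m_{i+1} = d_i*a_i - m_i, d_{i+1} = (1530 - m_{i+1}^2)/d_i, a_{i+1} = floor((a_0 + m_{i+1})/d_{i+1}):
  m_1 = 1*39 - 0 = 39, d_1 = (1530 - 39^2)/1 = 9/1 = 9, a_1 = floor((39 + 39)/9) = 8.
  m_2 = 9*8 - 39 = 33, d_2 = (1530 - 33^2)/9 = 441/9 = 49, a_2 = floor((39 + 33)/49) = 1.
  m_3 = 49*1 - 33 = 16, d_3 = (1530 - 16^2)/49 = 1274/49 = 26, a_3 = floor((39 + 16)/26) = 2.
  m_4 = 26*2 - 16 = 36, d_4 = (1530 - 36^2)/26 = 234/26 = 9, a_4 = floor((39 + 36)/9) = 8.
  m_5 = 9*8 - 36 = 36, d_5 = (1530 - 36^2)/9 = 234/9 = 26, a_5 = floor((39 + 36)/26) = 2.
  m_6 = 26*2 - 36 = 16, d_6 = (1530 - 16^2)/26 = 1274/26 = 49, a_6 = floor((39 + 16)/49) = 1.
  m_7 = 49*1 - 16 = 33, d_7 = (1530 - 33^2)/49 = 441/49 = 9, a_7 = floor((39 + 33)/9) = 8.
  m_8 = 9*8 - 33 = 39, d_8 = (1530 - 39^2)/9 = 9/9 = 1, a_8 = floor((39 + 39)/1) = 78.
  m_9 = 1*78 - 39 = 39, d_9 = (1530 - 39^2)/1 = 9/1 = 9: (m_9, d_9) = (m_1, d_1) = (39, 9), so from here the quotients repeat a_1, ..., a_8; the period length is 8.
Hence the expansion of sqrt(1530) is a_0 = 39 followed by the repeating block 8, 1, 2, 8, 2, 1, 8, 78 (period 8).

[39; (8, 1, 2, 8, 2, 1, 8, 78)]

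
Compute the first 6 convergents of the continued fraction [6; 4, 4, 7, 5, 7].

Using the convergent recurrence p_i = a_i*p_{i-1} + p_{i-2}, q_i = a_i*q_{i-1} + q_{i-2} with p_{-2}=0, p_{-1}=1, q_{-2}=1, q_{-1}=0:
  i=0: a_0=6, p_0 = 6*1 + 0 = 6, q_0 = 6*0 + 1 = 1.
  i=1: a_1=4, p_1 = 4*6 + 1 = 25, q_1 = 4*1 + 0 = 4.
  i=2: a_2=4, p_2 = 4*25 + 6 = 106, q_2 = 4*4 + 1 = 17.
  i=3: a_3=7, p_3 = 7*106 + 25 = 767, q_3 = 7*17 + 4 = 123.
  i=4: a_4=5, p_4 = 5*767 + 106 = 3941, q_4 = 5*123 + 17 = 632.
  i=5: a_5=7, p_5 = 7*3941 + 767 = 28354, q_5 = 7*632 + 123 = 4547.

6/1, 25/4, 106/17, 767/123, 3941/632, 28354/4547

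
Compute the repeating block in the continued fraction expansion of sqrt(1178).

[34; (3, 9, 2, 9, 3, 68)]

Write x_i = (sqrt(1178) + m_i)/d_i with (m_0, d_0) = (0, 1). a_0 = floor(sqrt(1178)) = 34, since 34^2 = 1156 <= 1178 < 1225 = 35^2.
Iterate m_{i+1} = d_i*a_i - m_i, d_{i+1} = (1178 - m_{i+1}^2)/d_i, a_{i+1} = floor((a_0 + m_{i+1})/d_{i+1}):
  m_1 = 1*34 - 0 = 34, d_1 = (1178 - 34^2)/1 = 22/1 = 22, a_1 = floor((34 + 34)/22) = 3.
  m_2 = 22*3 - 34 = 32, d_2 = (1178 - 32^2)/22 = 154/22 = 7, a_2 = floor((34 + 32)/7) = 9.
  m_3 = 7*9 - 32 = 31, d_3 = (1178 - 31^2)/7 = 217/7 = 31, a_3 = floor((34 + 31)/31) = 2.
  m_4 = 31*2 - 31 = 31, d_4 = (1178 - 31^2)/31 = 217/31 = 7, a_4 = floor((34 + 31)/7) = 9.
  m_5 = 7*9 - 31 = 32, d_5 = (1178 - 32^2)/7 = 154/7 = 22, a_5 = floor((34 + 32)/22) = 3.
  m_6 = 22*3 - 32 = 34, d_6 = (1178 - 34^2)/22 = 22/22 = 1, a_6 = floor((34 + 34)/1) = 68.
  m_7 = 1*68 - 34 = 34, d_7 = (1178 - 34^2)/1 = 22/1 = 22: (m_7, d_7) = (m_1, d_1) = (34, 22), so from here the quotients repeat a_1, ..., a_6; the period length is 6.
Hence the expansion of sqrt(1178) is a_0 = 34 followed by the repeating block 3, 9, 2, 9, 3, 68 (period 6).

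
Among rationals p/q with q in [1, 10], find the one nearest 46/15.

31/10

Expand x = 46/15 as a continued fraction with the Euclidean algorithm:
  46 = 3*15 + 1, so a_0 = 3.
  15 = 15*1 + 0, so a_1 = 15.
so x = [3; 15].
Convergents (p_i = a_i*p_{i-1} + p_{i-2}, q_i = a_i*q_{i-1} + q_{i-2} with p_{-2}=0, p_{-1}=1, q_{-2}=1, q_{-1}=0), until the denominator exceeds 10:
  i=0: a_0=3, p_0 = 3*1 + 0 = 3, q_0 = 3*0 + 1 = 1.
  i=1: a_1=15, p_1 = 15*3 + 1 = 46, q_1 = 15*1 + 0 = 15.
q_1 = 15 > 10, so the last convergent with denominator <= 10 is p_0/q_0 = 3/1.
The closest fraction with denominator <= 10 is either p_0/q_0 or the intermediate fraction (k*p_0 + p_{-1})/(k*q_0 + q_{-1}) with the largest k >= 1 whose denominator stays <= 10; these approach x as k grows, and every other convergent or intermediate fraction in range is farther away.
Largest k: floor((10 - q_{-1})/q_0) = floor((10 - 0)/1) = 10 (using the seeds p_{-1} = 1, q_{-1} = 0).
That gives (10*3 + 1)/(10*1 + 0) = 31/10.
Compare the errors: |x - 3/1| = |46*1 - 3*15|/(15*1) = 1/15, and |x - 31/10| = |46*10 - 31*15|/(15*10) = 5/150.
Cross-multiplying, 5*15 = 75 < 150 = 1*150, so 5/150 is smaller: the intermediate fraction 31/10 is closer to x than 3/1.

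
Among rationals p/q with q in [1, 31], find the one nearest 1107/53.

Expand x = 1107/53 as a continued fraction with the Euclidean algorithm:
  1107 = 20*53 + 47, so a_0 = 20.
  53 = 1*47 + 6, so a_1 = 1.
  47 = 7*6 + 5, so a_2 = 7.
  6 = 1*5 + 1, so a_3 = 1.
  5 = 5*1 + 0, so a_4 = 5.
so x = [20; 1, 7, 1, 5].
Convergents (p_i = a_i*p_{i-1} + p_{i-2}, q_i = a_i*q_{i-1} + q_{i-2} with p_{-2}=0, p_{-1}=1, q_{-2}=1, q_{-1}=0), until the denominator exceeds 31:
  i=0: a_0=20, p_0 = 20*1 + 0 = 20, q_0 = 20*0 + 1 = 1.
  i=1: a_1=1, p_1 = 1*20 + 1 = 21, q_1 = 1*1 + 0 = 1.
  i=2: a_2=7, p_2 = 7*21 + 20 = 167, q_2 = 7*1 + 1 = 8.
  i=3: a_3=1, p_3 = 1*167 + 21 = 188, q_3 = 1*8 + 1 = 9.
  i=4: a_4=5, p_4 = 5*188 + 167 = 1107, q_4 = 5*9 + 8 = 53.
q_4 = 53 > 31, so the last convergent with denominator <= 31 is p_3/q_3 = 188/9.
The closest fraction with denominator <= 31 is either p_3/q_3 or the intermediate fraction (k*p_3 + p_2)/(k*q_3 + q_2) with the largest k >= 1 whose denominator stays <= 31; these approach x as k grows, and every other convergent or intermediate fraction in range is farther away.
Largest k: floor((31 - q_2)/q_3) = floor((31 - 8)/9) = 2.
That gives (2*188 + 167)/(2*9 + 8) = 543/26.
Compare the errors: |x - 188/9| = |1107*9 - 188*53|/(53*9) = 1/477, and |x - 543/26| = |1107*26 - 543*53|/(53*26) = 3/1378.
Cross-multiplying, 1*1378 = 1378 < 1431 = 3*477, so 1/477 is smaller: the convergent 188/9 is closer to x than 543/26.

188/9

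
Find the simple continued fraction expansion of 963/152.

Run the Euclidean algorithm on 963 and 152; the successive quotients are the partial quotients a_0, a_1, ... (each step inverts the fractional part left over by the previous one):
  963 = 6*152 + 51, so a_0 = 6.
  152 = 2*51 + 50, so a_1 = 2.
  51 = 1*50 + 1, so a_2 = 1.
  50 = 50*1 + 0, so a_3 = 50.
The remainder reaches 0 after 4 divisions, so the expansion has 4 partial quotients, read off in order.

[6; 2, 1, 50]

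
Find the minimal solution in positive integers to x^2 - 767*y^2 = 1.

First expand sqrt(767) as a continued fraction. With x_i = (sqrt(767) + m_i)/d_i and (m_0, d_0) = (0, 1): a_0 = floor(sqrt(767)) = 27, since 27^2 = 729 <= 767 < 784 = 28^2.
Iterate m_{i+1} = d_i*a_i - m_i, d_{i+1} = (767 - m_{i+1}^2)/d_i, a_{i+1} = floor((a_0 + m_{i+1})/d_{i+1}):
  m_1 = 1*27 - 0 = 27, d_1 = (767 - 27^2)/1 = 38/1 = 38, a_1 = floor((27 + 27)/38) = 1.
  m_2 = 38*1 - 27 = 11, d_2 = (767 - 11^2)/38 = 646/38 = 17, a_2 = floor((27 + 11)/17) = 2.
  m_3 = 17*2 - 11 = 23, d_3 = (767 - 23^2)/17 = 238/17 = 14, a_3 = floor((27 + 23)/14) = 3.
  m_4 = 14*3 - 23 = 19, d_4 = (767 - 19^2)/14 = 406/14 = 29, a_4 = floor((27 + 19)/29) = 1.
  m_5 = 29*1 - 19 = 10, d_5 = (767 - 10^2)/29 = 667/29 = 23, a_5 = floor((27 + 10)/23) = 1.
  m_6 = 23*1 - 10 = 13, d_6 = (767 - 13^2)/23 = 598/23 = 26, a_6 = floor((27 + 13)/26) = 1.
  m_7 = 26*1 - 13 = 13, d_7 = (767 - 13^2)/26 = 598/26 = 23, a_7 = floor((27 + 13)/23) = 1.
  m_8 = 23*1 - 13 = 10, d_8 = (767 - 10^2)/23 = 667/23 = 29, a_8 = floor((27 + 10)/29) = 1.
  m_9 = 29*1 - 10 = 19, d_9 = (767 - 19^2)/29 = 406/29 = 14, a_9 = floor((27 + 19)/14) = 3.
  m_10 = 14*3 - 19 = 23, d_10 = (767 - 23^2)/14 = 238/14 = 17, a_10 = floor((27 + 23)/17) = 2.
  m_11 = 17*2 - 23 = 11, d_11 = (767 - 11^2)/17 = 646/17 = 38, a_11 = floor((27 + 11)/38) = 1.
  m_12 = 38*1 - 11 = 27, d_12 = (767 - 27^2)/38 = 38/38 = 1, a_12 = floor((27 + 27)/1) = 54.
  m_13 = 1*54 - 27 = 27, d_13 = (767 - 27^2)/1 = 38/1 = 38: (m_13, d_13) = (m_1, d_1) = (27, 38), so from here the quotients repeat a_1, ..., a_12; the period length is 12.
So sqrt(767) = [27; (1, 2, 3, 1, 1, 1, 1, 1, 3, 2, 1, 54)] with period length k = 12.
k is even, so the fundamental solution of x^2 - 767y^2 = 1 is (p_{k-1}, q_{k-1}) = (p_11, q_11); compute convergents through index 11.
Convergents (p_i = a_i*p_{i-1} + p_{i-2}, q_i = a_i*q_{i-1} + q_{i-2} with p_{-2}=0, p_{-1}=1, q_{-2}=1, q_{-1}=0):
  i=0: a_0=27, p_0 = 27*1 + 0 = 27, q_0 = 27*0 + 1 = 1.
  i=1: a_1=1, p_1 = 1*27 + 1 = 28, q_1 = 1*1 + 0 = 1.
  i=2: a_2=2, p_2 = 2*28 + 27 = 83, q_2 = 2*1 + 1 = 3.
  i=3: a_3=3, p_3 = 3*83 + 28 = 277, q_3 = 3*3 + 1 = 10.
  i=4: a_4=1, p_4 = 1*277 + 83 = 360, q_4 = 1*10 + 3 = 13.
  i=5: a_5=1, p_5 = 1*360 + 277 = 637, q_5 = 1*13 + 10 = 23.
  i=6: a_6=1, p_6 = 1*637 + 360 = 997, q_6 = 1*23 + 13 = 36.
  i=7: a_7=1, p_7 = 1*997 + 637 = 1634, q_7 = 1*36 + 23 = 59.
  i=8: a_8=1, p_8 = 1*1634 + 997 = 2631, q_8 = 1*59 + 36 = 95.
  i=9: a_9=3, p_9 = 3*2631 + 1634 = 9527, q_9 = 3*95 + 59 = 344.
  i=10: a_10=2, p_10 = 2*9527 + 2631 = 21685, q_10 = 2*344 + 95 = 783.
  i=11: a_11=1, p_11 = 1*21685 + 9527 = 31212, q_11 = 1*783 + 344 = 1127.
Check: 31212^2 - 767*1127^2 = 974188944 - 974188943 = 1, so (x, y) = (31212, 1127) solves the equation, and by the theorem it is the least positive solution.

(x, y) = (31212, 1127)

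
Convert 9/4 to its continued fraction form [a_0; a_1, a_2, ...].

[2; 4]

Run the Euclidean algorithm on 9 and 4; the successive quotients are the partial quotients a_0, a_1, ... (each step inverts the fractional part left over by the previous one):
  9 = 2*4 + 1, so a_0 = 2.
  4 = 4*1 + 0, so a_1 = 4.
The remainder reaches 0 after 2 divisions, so the expansion has 2 partial quotients, read off in order.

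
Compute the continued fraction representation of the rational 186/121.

Run the Euclidean algorithm on 186 and 121; the successive quotients are the partial quotients a_0, a_1, ... (each step inverts the fractional part left over by the previous one):
  186 = 1*121 + 65, so a_0 = 1.
  121 = 1*65 + 56, so a_1 = 1.
  65 = 1*56 + 9, so a_2 = 1.
  56 = 6*9 + 2, so a_3 = 6.
  9 = 4*2 + 1, so a_4 = 4.
  2 = 2*1 + 0, so a_5 = 2.
The remainder reaches 0 after 6 divisions, so the expansion has 6 partial quotients, read off in order.

[1; 1, 1, 6, 4, 2]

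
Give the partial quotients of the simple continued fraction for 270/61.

[4; 2, 2, 1, 8]

Run the Euclidean algorithm on 270 and 61; the successive quotients are the partial quotients a_0, a_1, ... (each step inverts the fractional part left over by the previous one):
  270 = 4*61 + 26, so a_0 = 4.
  61 = 2*26 + 9, so a_1 = 2.
  26 = 2*9 + 8, so a_2 = 2.
  9 = 1*8 + 1, so a_3 = 1.
  8 = 8*1 + 0, so a_4 = 8.
The remainder reaches 0 after 5 divisions, so the expansion has 5 partial quotients, read off in order.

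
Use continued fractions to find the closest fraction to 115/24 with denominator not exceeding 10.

Expand x = 115/24 as a continued fraction with the Euclidean algorithm:
  115 = 4*24 + 19, so a_0 = 4.
  24 = 1*19 + 5, so a_1 = 1.
  19 = 3*5 + 4, so a_2 = 3.
  5 = 1*4 + 1, so a_3 = 1.
  4 = 4*1 + 0, so a_4 = 4.
so x = [4; 1, 3, 1, 4].
Convergents (p_i = a_i*p_{i-1} + p_{i-2}, q_i = a_i*q_{i-1} + q_{i-2} with p_{-2}=0, p_{-1}=1, q_{-2}=1, q_{-1}=0), until the denominator exceeds 10:
  i=0: a_0=4, p_0 = 4*1 + 0 = 4, q_0 = 4*0 + 1 = 1.
  i=1: a_1=1, p_1 = 1*4 + 1 = 5, q_1 = 1*1 + 0 = 1.
  i=2: a_2=3, p_2 = 3*5 + 4 = 19, q_2 = 3*1 + 1 = 4.
  i=3: a_3=1, p_3 = 1*19 + 5 = 24, q_3 = 1*4 + 1 = 5.
  i=4: a_4=4, p_4 = 4*24 + 19 = 115, q_4 = 4*5 + 4 = 24.
q_4 = 24 > 10, so the last convergent with denominator <= 10 is p_3/q_3 = 24/5.
The closest fraction with denominator <= 10 is either p_3/q_3 or the intermediate fraction (k*p_3 + p_2)/(k*q_3 + q_2) with the largest k >= 1 whose denominator stays <= 10; these approach x as k grows, and every other convergent or intermediate fraction in range is farther away.
Largest k: floor((10 - q_2)/q_3) = floor((10 - 4)/5) = 1.
That gives (1*24 + 19)/(1*5 + 4) = 43/9.
Compare the errors: |x - 24/5| = |115*5 - 24*24|/(24*5) = 1/120, and |x - 43/9| = |115*9 - 43*24|/(24*9) = 3/216.
Cross-multiplying, 1*216 = 216 < 360 = 3*120, so 1/120 is smaller: the convergent 24/5 is closer to x than 43/9.

24/5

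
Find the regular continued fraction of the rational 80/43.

Run the Euclidean algorithm on 80 and 43; the successive quotients are the partial quotients a_0, a_1, ... (each step inverts the fractional part left over by the previous one):
  80 = 1*43 + 37, so a_0 = 1.
  43 = 1*37 + 6, so a_1 = 1.
  37 = 6*6 + 1, so a_2 = 6.
  6 = 6*1 + 0, so a_3 = 6.
The remainder reaches 0 after 4 divisions, so the expansion has 4 partial quotients, read off in order.

[1; 1, 6, 6]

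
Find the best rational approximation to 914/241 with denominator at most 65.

Expand x = 914/241 as a continued fraction with the Euclidean algorithm:
  914 = 3*241 + 191, so a_0 = 3.
  241 = 1*191 + 50, so a_1 = 1.
  191 = 3*50 + 41, so a_2 = 3.
  50 = 1*41 + 9, so a_3 = 1.
  41 = 4*9 + 5, so a_4 = 4.
  9 = 1*5 + 4, so a_5 = 1.
  5 = 1*4 + 1, so a_6 = 1.
  4 = 4*1 + 0, so a_7 = 4.
so x = [3; 1, 3, 1, 4, 1, 1, 4].
Convergents (p_i = a_i*p_{i-1} + p_{i-2}, q_i = a_i*q_{i-1} + q_{i-2} with p_{-2}=0, p_{-1}=1, q_{-2}=1, q_{-1}=0), until the denominator exceeds 65:
  i=0: a_0=3, p_0 = 3*1 + 0 = 3, q_0 = 3*0 + 1 = 1.
  i=1: a_1=1, p_1 = 1*3 + 1 = 4, q_1 = 1*1 + 0 = 1.
  i=2: a_2=3, p_2 = 3*4 + 3 = 15, q_2 = 3*1 + 1 = 4.
  i=3: a_3=1, p_3 = 1*15 + 4 = 19, q_3 = 1*4 + 1 = 5.
  i=4: a_4=4, p_4 = 4*19 + 15 = 91, q_4 = 4*5 + 4 = 24.
  i=5: a_5=1, p_5 = 1*91 + 19 = 110, q_5 = 1*24 + 5 = 29.
  i=6: a_6=1, p_6 = 1*110 + 91 = 201, q_6 = 1*29 + 24 = 53.
  i=7: a_7=4, p_7 = 4*201 + 110 = 914, q_7 = 4*53 + 29 = 241.
q_7 = 241 > 65, so the last convergent with denominator <= 65 is p_6/q_6 = 201/53.
The closest fraction with denominator <= 65 is either p_6/q_6 or the intermediate fraction (k*p_6 + p_5)/(k*q_6 + q_5) with the largest k >= 1 whose denominator stays <= 65; these approach x as k grows, and every other convergent or intermediate fraction in range is farther away.
Largest k: floor((65 - q_5)/q_6) = floor((65 - 29)/53) = 0.
Since k = 0, no intermediate fraction beyond p_6/q_6 has denominator <= 65, so the convergent 201/53 is the closest (its error is |914*53 - 201*241|/(241*53) = 1/12773).

201/53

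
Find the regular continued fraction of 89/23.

Run the Euclidean algorithm on 89 and 23; the successive quotients are the partial quotients a_0, a_1, ... (each step inverts the fractional part left over by the previous one):
  89 = 3*23 + 20, so a_0 = 3.
  23 = 1*20 + 3, so a_1 = 1.
  20 = 6*3 + 2, so a_2 = 6.
  3 = 1*2 + 1, so a_3 = 1.
  2 = 2*1 + 0, so a_4 = 2.
The remainder reaches 0 after 5 divisions, so the expansion has 5 partial quotients, read off in order.

[3; 1, 6, 1, 2]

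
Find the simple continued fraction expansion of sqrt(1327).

[36; (2, 2, 1, 35, 1, 2, 2, 72)]

Write x_i = (sqrt(1327) + m_i)/d_i with (m_0, d_0) = (0, 1). a_0 = floor(sqrt(1327)) = 36, since 36^2 = 1296 <= 1327 < 1369 = 37^2.
Iterate m_{i+1} = d_i*a_i - m_i, d_{i+1} = (1327 - m_{i+1}^2)/d_i, a_{i+1} = floor((a_0 + m_{i+1})/d_{i+1}):
  m_1 = 1*36 - 0 = 36, d_1 = (1327 - 36^2)/1 = 31/1 = 31, a_1 = floor((36 + 36)/31) = 2.
  m_2 = 31*2 - 36 = 26, d_2 = (1327 - 26^2)/31 = 651/31 = 21, a_2 = floor((36 + 26)/21) = 2.
  m_3 = 21*2 - 26 = 16, d_3 = (1327 - 16^2)/21 = 1071/21 = 51, a_3 = floor((36 + 16)/51) = 1.
  m_4 = 51*1 - 16 = 35, d_4 = (1327 - 35^2)/51 = 102/51 = 2, a_4 = floor((36 + 35)/2) = 35.
  m_5 = 2*35 - 35 = 35, d_5 = (1327 - 35^2)/2 = 102/2 = 51, a_5 = floor((36 + 35)/51) = 1.
  m_6 = 51*1 - 35 = 16, d_6 = (1327 - 16^2)/51 = 1071/51 = 21, a_6 = floor((36 + 16)/21) = 2.
  m_7 = 21*2 - 16 = 26, d_7 = (1327 - 26^2)/21 = 651/21 = 31, a_7 = floor((36 + 26)/31) = 2.
  m_8 = 31*2 - 26 = 36, d_8 = (1327 - 36^2)/31 = 31/31 = 1, a_8 = floor((36 + 36)/1) = 72.
  m_9 = 1*72 - 36 = 36, d_9 = (1327 - 36^2)/1 = 31/1 = 31: (m_9, d_9) = (m_1, d_1) = (36, 31), so from here the quotients repeat a_1, ..., a_8; the period length is 8.
Hence the expansion of sqrt(1327) is a_0 = 36 followed by the repeating block 2, 2, 1, 35, 1, 2, 2, 72 (period 8).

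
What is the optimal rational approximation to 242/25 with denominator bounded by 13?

Expand x = 242/25 as a continued fraction with the Euclidean algorithm:
  242 = 9*25 + 17, so a_0 = 9.
  25 = 1*17 + 8, so a_1 = 1.
  17 = 2*8 + 1, so a_2 = 2.
  8 = 8*1 + 0, so a_3 = 8.
so x = [9; 1, 2, 8].
Convergents (p_i = a_i*p_{i-1} + p_{i-2}, q_i = a_i*q_{i-1} + q_{i-2} with p_{-2}=0, p_{-1}=1, q_{-2}=1, q_{-1}=0), until the denominator exceeds 13:
  i=0: a_0=9, p_0 = 9*1 + 0 = 9, q_0 = 9*0 + 1 = 1.
  i=1: a_1=1, p_1 = 1*9 + 1 = 10, q_1 = 1*1 + 0 = 1.
  i=2: a_2=2, p_2 = 2*10 + 9 = 29, q_2 = 2*1 + 1 = 3.
  i=3: a_3=8, p_3 = 8*29 + 10 = 242, q_3 = 8*3 + 1 = 25.
q_3 = 25 > 13, so the last convergent with denominator <= 13 is p_2/q_2 = 29/3.
The closest fraction with denominator <= 13 is either p_2/q_2 or the intermediate fraction (k*p_2 + p_1)/(k*q_2 + q_1) with the largest k >= 1 whose denominator stays <= 13; these approach x as k grows, and every other convergent or intermediate fraction in range is farther away.
Largest k: floor((13 - q_1)/q_2) = floor((13 - 1)/3) = 4.
That gives (4*29 + 10)/(4*3 + 1) = 126/13.
Compare the errors: |x - 29/3| = |242*3 - 29*25|/(25*3) = 1/75, and |x - 126/13| = |242*13 - 126*25|/(25*13) = 4/325.
Cross-multiplying, 4*75 = 300 < 325 = 1*325, so 4/325 is smaller: the intermediate fraction 126/13 is closer to x than 29/3.

126/13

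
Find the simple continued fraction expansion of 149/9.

Run the Euclidean algorithm on 149 and 9; the successive quotients are the partial quotients a_0, a_1, ... (each step inverts the fractional part left over by the previous one):
  149 = 16*9 + 5, so a_0 = 16.
  9 = 1*5 + 4, so a_1 = 1.
  5 = 1*4 + 1, so a_2 = 1.
  4 = 4*1 + 0, so a_3 = 4.
The remainder reaches 0 after 4 divisions, so the expansion has 4 partial quotients, read off in order.

[16; 1, 1, 4]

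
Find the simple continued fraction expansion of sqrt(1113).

[33; (2, 1, 3, 3, 1, 8, 1, 3, 3, 1, 2, 66)]

Write x_i = (sqrt(1113) + m_i)/d_i with (m_0, d_0) = (0, 1). a_0 = floor(sqrt(1113)) = 33, since 33^2 = 1089 <= 1113 < 1156 = 34^2.
Iterate m_{i+1} = d_i*a_i - m_i, d_{i+1} = (1113 - m_{i+1}^2)/d_i, a_{i+1} = floor((a_0 + m_{i+1})/d_{i+1}):
  m_1 = 1*33 - 0 = 33, d_1 = (1113 - 33^2)/1 = 24/1 = 24, a_1 = floor((33 + 33)/24) = 2.
  m_2 = 24*2 - 33 = 15, d_2 = (1113 - 15^2)/24 = 888/24 = 37, a_2 = floor((33 + 15)/37) = 1.
  m_3 = 37*1 - 15 = 22, d_3 = (1113 - 22^2)/37 = 629/37 = 17, a_3 = floor((33 + 22)/17) = 3.
  m_4 = 17*3 - 22 = 29, d_4 = (1113 - 29^2)/17 = 272/17 = 16, a_4 = floor((33 + 29)/16) = 3.
  m_5 = 16*3 - 29 = 19, d_5 = (1113 - 19^2)/16 = 752/16 = 47, a_5 = floor((33 + 19)/47) = 1.
  m_6 = 47*1 - 19 = 28, d_6 = (1113 - 28^2)/47 = 329/47 = 7, a_6 = floor((33 + 28)/7) = 8.
  m_7 = 7*8 - 28 = 28, d_7 = (1113 - 28^2)/7 = 329/7 = 47, a_7 = floor((33 + 28)/47) = 1.
  m_8 = 47*1 - 28 = 19, d_8 = (1113 - 19^2)/47 = 752/47 = 16, a_8 = floor((33 + 19)/16) = 3.
  m_9 = 16*3 - 19 = 29, d_9 = (1113 - 29^2)/16 = 272/16 = 17, a_9 = floor((33 + 29)/17) = 3.
  m_10 = 17*3 - 29 = 22, d_10 = (1113 - 22^2)/17 = 629/17 = 37, a_10 = floor((33 + 22)/37) = 1.
  m_11 = 37*1 - 22 = 15, d_11 = (1113 - 15^2)/37 = 888/37 = 24, a_11 = floor((33 + 15)/24) = 2.
  m_12 = 24*2 - 15 = 33, d_12 = (1113 - 33^2)/24 = 24/24 = 1, a_12 = floor((33 + 33)/1) = 66.
  m_13 = 1*66 - 33 = 33, d_13 = (1113 - 33^2)/1 = 24/1 = 24: (m_13, d_13) = (m_1, d_1) = (33, 24), so from here the quotients repeat a_1, ..., a_12; the period length is 12.
Hence the expansion of sqrt(1113) is a_0 = 33 followed by the repeating block 2, 1, 3, 3, 1, 8, 1, 3, 3, 1, 2, 66 (period 12).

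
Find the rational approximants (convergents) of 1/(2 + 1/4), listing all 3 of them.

Using the convergent recurrence p_i = a_i*p_{i-1} + p_{i-2}, q_i = a_i*q_{i-1} + q_{i-2} with p_{-2}=0, p_{-1}=1, q_{-2}=1, q_{-1}=0:
  i=0: a_0=0, p_0 = 0*1 + 0 = 0, q_0 = 0*0 + 1 = 1.
  i=1: a_1=2, p_1 = 2*0 + 1 = 1, q_1 = 2*1 + 0 = 2.
  i=2: a_2=4, p_2 = 4*1 + 0 = 4, q_2 = 4*2 + 1 = 9.

0/1, 1/2, 4/9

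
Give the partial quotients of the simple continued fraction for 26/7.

[3; 1, 2, 2]

Run the Euclidean algorithm on 26 and 7; the successive quotients are the partial quotients a_0, a_1, ... (each step inverts the fractional part left over by the previous one):
  26 = 3*7 + 5, so a_0 = 3.
  7 = 1*5 + 2, so a_1 = 1.
  5 = 2*2 + 1, so a_2 = 2.
  2 = 2*1 + 0, so a_3 = 2.
The remainder reaches 0 after 4 divisions, so the expansion has 4 partial quotients, read off in order.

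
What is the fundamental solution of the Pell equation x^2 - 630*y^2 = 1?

(x, y) = (251, 10)

First expand sqrt(630) as a continued fraction. With x_i = (sqrt(630) + m_i)/d_i and (m_0, d_0) = (0, 1): a_0 = floor(sqrt(630)) = 25, since 25^2 = 625 <= 630 < 676 = 26^2.
Iterate m_{i+1} = d_i*a_i - m_i, d_{i+1} = (630 - m_{i+1}^2)/d_i, a_{i+1} = floor((a_0 + m_{i+1})/d_{i+1}):
  m_1 = 1*25 - 0 = 25, d_1 = (630 - 25^2)/1 = 5/1 = 5, a_1 = floor((25 + 25)/5) = 10.
  m_2 = 5*10 - 25 = 25, d_2 = (630 - 25^2)/5 = 5/5 = 1, a_2 = floor((25 + 25)/1) = 50.
  m_3 = 1*50 - 25 = 25, d_3 = (630 - 25^2)/1 = 5/1 = 5: (m_3, d_3) = (m_1, d_1) = (25, 5), so from here the quotients repeat a_1, a_2; the period length is 2.
So sqrt(630) = [25; (10, 50)] with period length k = 2.
k is even, so the fundamental solution of x^2 - 630y^2 = 1 is (p_{k-1}, q_{k-1}) = (p_1, q_1); compute convergents through index 1.
Convergents (p_i = a_i*p_{i-1} + p_{i-2}, q_i = a_i*q_{i-1} + q_{i-2} with p_{-2}=0, p_{-1}=1, q_{-2}=1, q_{-1}=0):
  i=0: a_0=25, p_0 = 25*1 + 0 = 25, q_0 = 25*0 + 1 = 1.
  i=1: a_1=10, p_1 = 10*25 + 1 = 251, q_1 = 10*1 + 0 = 10.
Check: 251^2 - 630*10^2 = 63001 - 63000 = 1, so (x, y) = (251, 10) solves the equation, and by the theorem it is the least positive solution.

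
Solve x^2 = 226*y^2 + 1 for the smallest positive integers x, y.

(x, y) = (451, 30)

First expand sqrt(226) as a continued fraction. With x_i = (sqrt(226) + m_i)/d_i and (m_0, d_0) = (0, 1): a_0 = floor(sqrt(226)) = 15, since 15^2 = 225 <= 226 < 256 = 16^2.
Iterate m_{i+1} = d_i*a_i - m_i, d_{i+1} = (226 - m_{i+1}^2)/d_i, a_{i+1} = floor((a_0 + m_{i+1})/d_{i+1}):
  m_1 = 1*15 - 0 = 15, d_1 = (226 - 15^2)/1 = 1/1 = 1, a_1 = floor((15 + 15)/1) = 30.
  m_2 = 1*30 - 15 = 15, d_2 = (226 - 15^2)/1 = 1/1 = 1: (m_2, d_2) = (m_1, d_1) = (15, 1), so from here the quotient a_1 repeats; the period length is 1.
So sqrt(226) = [15; (30)] with period length k = 1.
k is odd, so (p_{k-1}, q_{k-1}) only solves x^2 - 226y^2 = -1 and the fundamental solution of x^2 - 226y^2 = 1 is (p_{2k-1}, q_{2k-1}) = (p_1, q_1); compute convergents through index 1, running through the period twice.
Convergents (p_i = a_i*p_{i-1} + p_{i-2}, q_i = a_i*q_{i-1} + q_{i-2} with p_{-2}=0, p_{-1}=1, q_{-2}=1, q_{-1}=0):
  i=0: a_0=15, p_0 = 15*1 + 0 = 15, q_0 = 15*0 + 1 = 1.
  i=1: a_1=30, p_1 = 30*15 + 1 = 451, q_1 = 30*1 + 0 = 30.
Indeed p_0^2 - 226*q_0^2 = 225 - 226 = -1, not +1.
Check: 451^2 - 226*30^2 = 203401 - 203400 = 1, so (x, y) = (451, 30) solves the equation, and by the theorem it is the least positive solution.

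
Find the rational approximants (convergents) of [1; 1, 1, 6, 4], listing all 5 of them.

1/1, 2/1, 3/2, 20/13, 83/54

Using the convergent recurrence p_i = a_i*p_{i-1} + p_{i-2}, q_i = a_i*q_{i-1} + q_{i-2} with p_{-2}=0, p_{-1}=1, q_{-2}=1, q_{-1}=0:
  i=0: a_0=1, p_0 = 1*1 + 0 = 1, q_0 = 1*0 + 1 = 1.
  i=1: a_1=1, p_1 = 1*1 + 1 = 2, q_1 = 1*1 + 0 = 1.
  i=2: a_2=1, p_2 = 1*2 + 1 = 3, q_2 = 1*1 + 1 = 2.
  i=3: a_3=6, p_3 = 6*3 + 2 = 20, q_3 = 6*2 + 1 = 13.
  i=4: a_4=4, p_4 = 4*20 + 3 = 83, q_4 = 4*13 + 2 = 54.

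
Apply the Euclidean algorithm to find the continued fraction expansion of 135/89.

Run the Euclidean algorithm on 135 and 89; the successive quotients are the partial quotients a_0, a_1, ... (each step inverts the fractional part left over by the previous one):
  135 = 1*89 + 46, so a_0 = 1.
  89 = 1*46 + 43, so a_1 = 1.
  46 = 1*43 + 3, so a_2 = 1.
  43 = 14*3 + 1, so a_3 = 14.
  3 = 3*1 + 0, so a_4 = 3.
The remainder reaches 0 after 5 divisions, so the expansion has 5 partial quotients, read off in order.

[1; 1, 1, 14, 3]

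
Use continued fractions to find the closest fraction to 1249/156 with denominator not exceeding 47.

Expand x = 1249/156 as a continued fraction with the Euclidean algorithm:
  1249 = 8*156 + 1, so a_0 = 8.
  156 = 156*1 + 0, so a_1 = 156.
so x = [8; 156].
Convergents (p_i = a_i*p_{i-1} + p_{i-2}, q_i = a_i*q_{i-1} + q_{i-2} with p_{-2}=0, p_{-1}=1, q_{-2}=1, q_{-1}=0), until the denominator exceeds 47:
  i=0: a_0=8, p_0 = 8*1 + 0 = 8, q_0 = 8*0 + 1 = 1.
  i=1: a_1=156, p_1 = 156*8 + 1 = 1249, q_1 = 156*1 + 0 = 156.
q_1 = 156 > 47, so the last convergent with denominator <= 47 is p_0/q_0 = 8/1.
The closest fraction with denominator <= 47 is either p_0/q_0 or the intermediate fraction (k*p_0 + p_{-1})/(k*q_0 + q_{-1}) with the largest k >= 1 whose denominator stays <= 47; these approach x as k grows, and every other convergent or intermediate fraction in range is farther away.
Largest k: floor((47 - q_{-1})/q_0) = floor((47 - 0)/1) = 47 (using the seeds p_{-1} = 1, q_{-1} = 0).
That gives (47*8 + 1)/(47*1 + 0) = 377/47.
Compare the errors: |x - 8/1| = |1249*1 - 8*156|/(156*1) = 1/156, and |x - 377/47| = |1249*47 - 377*156|/(156*47) = 109/7332.
Cross-multiplying, 1*7332 = 7332 < 17004 = 109*156, so 1/156 is smaller: the convergent 8/1 is closer to x than 377/47.

8/1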